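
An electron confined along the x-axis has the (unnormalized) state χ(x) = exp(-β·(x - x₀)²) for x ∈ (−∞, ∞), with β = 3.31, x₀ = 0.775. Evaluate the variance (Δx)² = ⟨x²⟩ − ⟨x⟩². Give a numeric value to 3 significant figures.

Compute ⟨x⟩ and ⟨x²⟩ separately, then (Δx)² = ⟨x²⟩ − ⟨x⟩².
Gaussian moments (u = x − x₀): ∫u^(2j)·e^(−2βu²) du = (2j−1)!!/(4β)^j · √(π/(2β)), odd powers integrate to 0; here √(π/(2β)) = 0.68888.
Normalization: ∫|χ|² dx = 0.68888.
⟨x⟩ = 0.77500 and ⟨x²⟩ = 0.67615.
(Δx)² = 0.67615 − (0.77500)² = 0.075529.

0.0755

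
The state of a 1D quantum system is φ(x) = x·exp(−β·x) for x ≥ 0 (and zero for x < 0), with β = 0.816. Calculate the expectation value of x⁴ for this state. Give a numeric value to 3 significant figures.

⟨x⁴⟩ = ∫ x⁴·|φ|² dx / ∫|φ|² dx (integrals over the domain).
Every integrand reduces to terms xʲ·e^(−2βx) on [0, ∞); use ∫₀^∞ xʲ·e^(−2βx) dx = j!/(2β)^(j+1).
State is unnormalized: ∫|φ|² dx = 0.46012, and ∫φ*·x⁴·φ dx = 23.350, so ⟨x⁴⟩ = 23.350 / 0.46012.
⟨x⁴⟩ = 50.748.

50.7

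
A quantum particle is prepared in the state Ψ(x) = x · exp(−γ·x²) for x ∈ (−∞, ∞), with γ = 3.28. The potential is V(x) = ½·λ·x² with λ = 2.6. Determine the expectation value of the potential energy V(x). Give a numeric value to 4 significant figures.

⟨V⟩ = ∫ V(x)·|Ψ|² dx / ∫|Ψ|² dx.
Expand each integrand as polynomial × e^(−2γx²) and use ∫x^(2j)·e^(−2γx²) dx = (2j−1)!!/(4γ)^j · √(π/(2γ)), odd powers → 0; here √(π/(2γ)) = 0.69203.
State is unnormalized: ∫|Ψ|² dx = 0.052746, and ∫Ψ*·V(x)·Ψ dx = 0.015679, so ⟨V⟩ = 0.015679 / 0.052746.
⟨V⟩ = 0.29726.

0.2973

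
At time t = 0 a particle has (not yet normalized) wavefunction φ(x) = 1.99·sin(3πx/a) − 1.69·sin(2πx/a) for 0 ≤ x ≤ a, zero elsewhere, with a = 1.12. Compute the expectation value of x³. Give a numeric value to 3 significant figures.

0.567

⟨x³⟩ = ∫ x³·|φ|² dx / ∫|φ|² dx (integrals over the domain).
On 0 ≤ x ≤ a (j ≠ l): ∫sin²(jπx/a) dx = a/2, ∫sin(jπx/a)·sin(lπx/a) dx = 0; diagonal moments ∫x·sin²(jπx/a) dx = a²/4, ∫x²·sin²(jπx/a) dx = a³·(1/6 − 1/(4j²π²)); cross terms ∫x·sin(jπx/a)·sin(lπx/a) dx = 0 for j + l even and −4jla²/(π²(j² − l²)²) for j + l odd, ∫x²·sin(jπx/a)·sin(lπx/a) dx = (−1)^(j+l)·4jla³/(π²(j² − l²)²); higher powers the same way via product-to-sum and parts.
State is unnormalized: ∫|φ|² dx = 3.8171, and ∫φ*·x³·φ dx = 2.1650, so ⟨x³⟩ = 2.1650 / 3.8171.
⟨x³⟩ = 0.56719.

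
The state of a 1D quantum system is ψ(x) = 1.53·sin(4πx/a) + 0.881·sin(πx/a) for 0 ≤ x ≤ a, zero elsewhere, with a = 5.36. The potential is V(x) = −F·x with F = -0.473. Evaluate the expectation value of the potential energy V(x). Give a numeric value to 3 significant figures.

⟨V⟩ = ∫ V(x)·|ψ|² dx / ∫|ψ|² dx.
On 0 ≤ x ≤ a (j ≠ l): ∫sin²(jπx/a) dx = a/2, ∫sin(jπx/a)·sin(lπx/a) dx = 0; diagonal moments ∫x·sin²(jπx/a) dx = a²/4, ∫x²·sin²(jπx/a) dx = a³·(1/6 − 1/(4j²π²)); cross terms ∫x·sin(jπx/a)·sin(lπx/a) dx = 0 for j + l even and −4jla²/(π²(j² − l²)²) for j + l odd, ∫x²·sin(jπx/a)·sin(lπx/a) dx = (−1)^(j+l)·4jla³/(π²(j² − l²)²); higher powers the same way via product-to-sum and parts.
State is unnormalized: ∫|ψ|² dx = 8.3537, and ∫ψ*·V(x)·ψ dx = 10.326, so ⟨V⟩ = 10.326 / 8.3537.
⟨V⟩ = 1.2360.

1.24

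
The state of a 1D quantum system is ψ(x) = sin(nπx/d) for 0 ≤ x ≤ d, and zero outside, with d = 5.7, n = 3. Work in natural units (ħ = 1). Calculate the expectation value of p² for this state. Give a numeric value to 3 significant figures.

p² ψ = −ħ² d²ψ/dx²; ⟨p²⟩ = −ħ² ∫ ψ*·ψ'' dx / ∫|ψ|² dx.
d/dx sin(nπx/d) = (nπ/d)·cos(nπx/d) and d²/dx² sin(nπx/d) = −(nπ/d)²·sin(nπx/d); on 0 ≤ x ≤ d, ∫sin²(nπx/d) dx = d/2 and ∫sin(nπx/d)·cos(nπx/d) dx = 0.
State is unnormalized: ∫|ψ|² dx = 2.8500, and ∫ψ*·(−ħ² ψ'') dx = 7.7918, so ⟨p²⟩ = 7.7918 / 2.8500.
⟨p²⟩ = 2.7340.

2.73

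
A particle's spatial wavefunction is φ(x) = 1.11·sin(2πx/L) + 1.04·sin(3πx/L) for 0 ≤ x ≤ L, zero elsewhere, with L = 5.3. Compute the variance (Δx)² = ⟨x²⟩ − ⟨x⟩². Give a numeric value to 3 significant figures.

Compute ⟨x⟩ and ⟨x²⟩ separately, then (Δx)² = ⟨x²⟩ − ⟨x⟩².
On 0 ≤ x ≤ L (j ≠ l): ∫sin²(jπx/L) dx = L/2, ∫sin(jπx/L)·sin(lπx/L) dx = 0; diagonal moments ∫x·sin²(jπx/L) dx = L²/4, ∫x²·sin²(jπx/L) dx = L³·(1/6 − 1/(4j²π²)); cross terms ∫x·sin(jπx/L)·sin(lπx/L) dx = 0 for j + l even and −4jlL²/(π²(j² − l²)²) for j + l odd, ∫x²·sin(jπx/L)·sin(lπx/L) dx = (−1)^(j+l)·4jlL³/(π²(j² − l²)²); higher powers the same way via product-to-sum and parts.
Normalization: ∫|φ|² dx = 6.1313.
⟨x⟩ = 1.6211 and ⟨x²⟩ = 3.6470.
(Δx)² = 3.6470 − (1.6211)² = 1.0189.

1.02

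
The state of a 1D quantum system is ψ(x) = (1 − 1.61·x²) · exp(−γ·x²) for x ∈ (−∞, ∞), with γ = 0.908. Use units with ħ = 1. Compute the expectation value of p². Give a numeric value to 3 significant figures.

4.21

p² ψ = −ħ² d²ψ/dx²; ⟨p²⟩ = −ħ² ∫ ψ*·ψ'' dx / ∫|ψ|² dx.
Expand each integrand as polynomial × e^(−2γx²) and use ∫x^(2j)·e^(−2γx²) dx = (2j−1)!!/(4γ)^j · √(π/(2γ)), odd powers → 0; here √(π/(2γ)) = 1.3153. Differentiate with the product rule, d/dx e^(−γx²) = −2γx·e^(−γx²).
State is unnormalized: ∫|ψ|² dx = 0.92455, and ∫ψ*·(−ħ² ψ'') dx = 3.8958, so ⟨p²⟩ = 3.8958 / 0.92455.
⟨p²⟩ = 4.2137.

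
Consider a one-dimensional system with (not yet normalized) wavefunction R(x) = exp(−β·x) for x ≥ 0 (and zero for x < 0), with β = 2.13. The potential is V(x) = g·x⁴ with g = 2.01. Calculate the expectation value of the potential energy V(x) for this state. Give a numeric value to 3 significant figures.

0.146

⟨V⟩ = ∫ V(x)·|R|² dx / ∫|R|² dx.
Every integrand reduces to terms xʲ·e^(−2βx) on [0, ∞); use ∫₀^∞ xʲ·e^(−2βx) dx = j!/(2β)^(j+1).
State is unnormalized: ∫|R|² dx = 0.23474, and ∫R*·V(x)·R dx = 0.034384, so ⟨V⟩ = 0.034384 / 0.23474.
⟨V⟩ = 0.14648.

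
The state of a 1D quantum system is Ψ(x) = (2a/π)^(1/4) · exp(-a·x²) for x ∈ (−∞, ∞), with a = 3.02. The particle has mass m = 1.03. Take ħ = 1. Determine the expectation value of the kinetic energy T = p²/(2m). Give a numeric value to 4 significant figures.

T = −(ħ²/2m) d²/dx², so ⟨T⟩ = −(ħ²/2m) ∫ Ψ*·Ψ'' dx; with m = 1.03.
Gaussian moments: ∫x^(2j)·e^(−2ax²) dx = (2j−1)!!/(4a)^j · √(π/(2a)), odd powers integrate to 0; here √(π/(2a)) = 0.72120. Derivatives: d/dx e^(−ax²) = −2ax·e^(−ax²), d²/dx² e^(−ax²) = (4a²x² − 2a)·e^(−ax²).
⟨T⟩ = 1.4660.

1.466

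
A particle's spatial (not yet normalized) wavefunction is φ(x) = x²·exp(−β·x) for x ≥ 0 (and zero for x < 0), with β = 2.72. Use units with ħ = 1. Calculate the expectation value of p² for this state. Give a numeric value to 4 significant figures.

p² φ = −ħ² d²φ/dx²; ⟨p²⟩ = −ħ² ∫ φ*·φ'' dx / ∫|φ|² dx.
Differentiate x²·exp(−β·x) with the product rule; every integrand then reduces to terms xʲ·e^(−2βx) on [0, ∞), with ∫₀^∞ xʲ·e^(−2βx) dx = j!/(2β)^(j+1).
State is unnormalized: ∫|φ|² dx = 0.0050375, and ∫φ*·(−ħ² φ'') dx = 0.012423, so ⟨p²⟩ = 0.012423 / 0.0050375.
⟨p²⟩ = 2.4661.

2.466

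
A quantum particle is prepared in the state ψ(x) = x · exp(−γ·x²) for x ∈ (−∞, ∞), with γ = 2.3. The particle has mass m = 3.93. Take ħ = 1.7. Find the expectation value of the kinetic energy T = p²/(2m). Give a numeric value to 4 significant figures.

2.537

T = −(ħ²/2m) d²/dx², so ⟨T⟩ = −(ħ²/2m) ∫ ψ*·ψ'' dx / ∫|ψ|² dx; with m = 3.93.
Expand each integrand as polynomial × e^(−2γx²) and use ∫x^(2j)·e^(−2γx²) dx = (2j−1)!!/(4γ)^j · √(π/(2γ)), odd powers → 0; here √(π/(2γ)) = 0.82641. Differentiate with the product rule, d/dx e^(−γx²) = −2γx·e^(−γx²).
State is unnormalized: ∫|ψ|² dx = 0.089827, and ∫ψ*·(−ħ²/2m · ψ'') dx = 0.22789, so ⟨T⟩ = 0.22789 / 0.089827.
⟨T⟩ = 2.5370.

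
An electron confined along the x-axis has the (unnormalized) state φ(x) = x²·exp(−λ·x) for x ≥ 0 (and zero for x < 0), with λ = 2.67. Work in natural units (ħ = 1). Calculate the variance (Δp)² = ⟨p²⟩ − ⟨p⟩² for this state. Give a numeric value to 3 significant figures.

Compute ⟨p⟩ and ⟨p²⟩ separately; (Δp)² = ⟨p²⟩ − ⟨p⟩².
Differentiate x²·exp(−λ·x) with the product rule; every integrand then reduces to terms xʲ·e^(−2λx) on [0, ∞), with ∫₀^∞ xʲ·e^(−2λx) dx = j!/(2λ)^(j+1).
Normalization: ∫|φ|² dx = 0.0055272.
⟨p⟩ = 0.0000 and ⟨p²⟩ = 2.3763.
(Δp)² = 2.3763 − (0.0000)² = 2.3763.

2.38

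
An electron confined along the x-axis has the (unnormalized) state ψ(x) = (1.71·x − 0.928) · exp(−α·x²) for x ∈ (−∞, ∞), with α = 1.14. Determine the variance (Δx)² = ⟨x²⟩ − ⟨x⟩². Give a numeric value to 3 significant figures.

Compute ⟨x⟩ and ⟨x²⟩ separately, then (Δx)² = ⟨x²⟩ − ⟨x⟩².
Expand each integrand as polynomial × e^(−2αx²) and use ∫x^(2j)·e^(−2αx²) dx = (2j−1)!!/(4α)^j · √(π/(2α)), odd powers → 0; here √(π/(2α)) = 1.1738.
Normalization: ∫|ψ|² dx = 1.7636.
⟨x⟩ = -0.46325 and ⟨x²⟩ = 0.40649.
(Δx)² = 0.40649 − (-0.46325)² = 0.19190.

0.192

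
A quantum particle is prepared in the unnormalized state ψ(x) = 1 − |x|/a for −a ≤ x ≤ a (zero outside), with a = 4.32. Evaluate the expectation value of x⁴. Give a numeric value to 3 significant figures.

⟨x⁴⟩ = ∫ x⁴·|ψ|² dx / ∫|ψ|² dx (integrals over the domain).
ψ is even, so ∫ over [−a, a] = 2∫₀ᵃ with ψ = 1 − x/a there: ∫₀ᵃ (1 − x/a)² dx = a/3, ∫₀ᵃ x²(1 − x/a)² dx = a³/30, ∫₀ᵃ x⁴(1 − x/a)² dx = a⁵/105.
State is unnormalized: ∫|ψ|² dx = 2.8800, and ∫ψ*·x⁴·ψ dx = 28.659, so ⟨x⁴⟩ = 28.659 / 2.8800.
⟨x⁴⟩ = 9.9510.

9.95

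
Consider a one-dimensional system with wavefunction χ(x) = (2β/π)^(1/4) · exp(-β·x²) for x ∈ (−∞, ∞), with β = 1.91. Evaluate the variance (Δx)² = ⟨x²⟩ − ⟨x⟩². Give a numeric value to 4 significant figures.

Compute ⟨x⟩ and ⟨x²⟩ separately, then (Δx)² = ⟨x²⟩ − ⟨x⟩².
Gaussian moments: ∫x^(2j)·e^(−2βx²) dx = (2j−1)!!/(4β)^j · √(π/(2β)), odd powers integrate to 0; here √(π/(2β)) = 0.90687.
⟨x⟩ = 0.0000 and ⟨x²⟩ = 0.13089.
(Δx)² = 0.13089 − (0.0000)² = 0.13089.

0.1309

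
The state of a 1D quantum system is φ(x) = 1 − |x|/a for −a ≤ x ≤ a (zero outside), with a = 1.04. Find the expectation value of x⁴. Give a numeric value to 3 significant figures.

⟨x⁴⟩ = ∫ x⁴·|φ|² dx / ∫|φ|² dx (integrals over the domain).
φ is even, so ∫ over [−a, a] = 2∫₀ᵃ with φ = 1 − x/a there: ∫₀ᵃ (1 − x/a)² dx = a/3, ∫₀ᵃ x²(1 − x/a)² dx = a³/30, ∫₀ᵃ x⁴(1 − x/a)² dx = a⁵/105.
State is unnormalized: ∫|φ|² dx = 0.69333, and ∫φ*·x⁴·φ dx = 0.023174, so ⟨x⁴⟩ = 0.023174 / 0.69333.
⟨x⁴⟩ = 0.033425.

0.0334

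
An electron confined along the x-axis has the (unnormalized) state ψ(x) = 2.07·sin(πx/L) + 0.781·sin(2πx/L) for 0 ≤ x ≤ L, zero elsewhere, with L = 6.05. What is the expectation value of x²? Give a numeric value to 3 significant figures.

6.16

⟨x²⟩ = ∫ x²·|ψ|² dx / ∫|ψ|² dx (integrals over the domain).
On 0 ≤ x ≤ L (j ≠ l): ∫sin²(jπx/L) dx = L/2, ∫sin(jπx/L)·sin(lπx/L) dx = 0; diagonal moments ∫x·sin²(jπx/L) dx = L²/4, ∫x²·sin²(jπx/L) dx = L³·(1/6 − 1/(4j²π²)); cross terms ∫x·sin(jπx/L)·sin(lπx/L) dx = 0 for j + l even and −4jlL²/(π²(j² − l²)²) for j + l odd, ∫x²·sin(jπx/L)·sin(lπx/L) dx = (−1)^(j+l)·4jlL³/(π²(j² − l²)²); higher powers the same way via product-to-sum and parts.
State is unnormalized: ∫|ψ|² dx = 14.807, and ∫ψ*·x²·ψ dx = 91.281, so ⟨x²⟩ = 91.281 / 14.807.
⟨x²⟩ = 6.1647.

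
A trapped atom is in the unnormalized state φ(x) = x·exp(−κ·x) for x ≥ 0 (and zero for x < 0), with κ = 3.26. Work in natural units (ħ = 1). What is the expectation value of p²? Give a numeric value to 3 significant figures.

p² φ = −ħ² d²φ/dx²; ⟨p²⟩ = −ħ² ∫ φ*·φ'' dx / ∫|φ|² dx.
Differentiate x·exp(−κ·x) with the product rule; every integrand then reduces to terms xʲ·e^(−2κx) on [0, ∞), with ∫₀^∞ xʲ·e^(−2κx) dx = j!/(2κ)^(j+1).
State is unnormalized: ∫|φ|² dx = 0.0072158, and ∫φ*·(−ħ² φ'') dx = 0.076687, so ⟨p²⟩ = 0.076687 / 0.0072158.
⟨p²⟩ = 10.628.

10.6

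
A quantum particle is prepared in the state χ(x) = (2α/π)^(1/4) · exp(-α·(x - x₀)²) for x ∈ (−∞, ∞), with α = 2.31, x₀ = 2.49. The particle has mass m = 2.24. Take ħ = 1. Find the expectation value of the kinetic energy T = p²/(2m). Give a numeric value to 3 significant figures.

0.516

T = −(ħ²/2m) d²/dx², so ⟨T⟩ = −(ħ²/2m) ∫ χ*·χ'' dx; with m = 2.24.
Gaussian moments (u = x − x₀): ∫u^(2j)·e^(−2αu²) du = (2j−1)!!/(4α)^j · √(π/(2α)), odd powers integrate to 0; here √(π/(2α)) = 0.82462. Derivatives: d/dx e^(−αu²) = −2αu·e^(−αu²), d²/dx² e^(−αu²) = (4α²u² − 2α)·e^(−αu²).
⟨T⟩ = 0.51563.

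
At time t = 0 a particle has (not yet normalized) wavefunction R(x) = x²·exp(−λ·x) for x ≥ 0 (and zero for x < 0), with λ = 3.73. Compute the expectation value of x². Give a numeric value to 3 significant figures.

0.539

⟨x²⟩ = ∫ x²·|R|² dx / ∫|R|² dx (integrals over the domain).
Every integrand reduces to terms xʲ·e^(−2λx) on [0, ∞); use ∫₀^∞ xʲ·e^(−2λx) dx = j!/(2λ)^(j+1).
State is unnormalized: ∫|R|² dx = 0.0010388, and ∫R*·x²·R dx = 0.00055996, so ⟨x²⟩ = 0.00055996 / 0.0010388.
⟨x²⟩ = 0.53907.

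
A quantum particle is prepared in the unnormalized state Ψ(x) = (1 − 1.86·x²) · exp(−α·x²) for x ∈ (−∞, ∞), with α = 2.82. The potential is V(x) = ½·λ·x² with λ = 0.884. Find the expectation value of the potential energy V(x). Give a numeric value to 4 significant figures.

⟨V⟩ = ∫ V(x)·|Ψ|² dx / ∫|Ψ|² dx.
Expand each integrand as polynomial × e^(−2αx²) and use ∫x^(2j)·e^(−2αx²) dx = (2j−1)!!/(4α)^j · √(π/(2α)), odd powers → 0; here √(π/(2α)) = 0.74634.
State is unnormalized: ∫|Ψ|² dx = 0.56108, and ∫Ψ*·V(x)·Ψ dx = 0.012239, so ⟨V⟩ = 0.012239 / 0.56108.
⟨V⟩ = 0.021812.

0.02181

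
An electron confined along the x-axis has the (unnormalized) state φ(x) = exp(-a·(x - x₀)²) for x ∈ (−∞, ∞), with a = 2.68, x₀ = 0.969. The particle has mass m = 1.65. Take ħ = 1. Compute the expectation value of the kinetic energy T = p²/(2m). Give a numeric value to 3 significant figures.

0.812

T = −(ħ²/2m) d²/dx², so ⟨T⟩ = −(ħ²/2m) ∫ φ*·φ'' dx / ∫|φ|² dx; with m = 1.65.
Gaussian moments (u = x − x₀): ∫u^(2j)·e^(−2au²) du = (2j−1)!!/(4a)^j · √(π/(2a)), odd powers integrate to 0; here √(π/(2a)) = 0.76558. Derivatives: d/dx e^(−au²) = −2au·e^(−au²), d²/dx² e^(−au²) = (4a²u² − 2a)·e^(−au²).
State is unnormalized: ∫|φ|² dx = 0.76558, and ∫φ*·(−ħ²/2m · φ'') dx = 0.62175, so ⟨T⟩ = 0.62175 / 0.76558.
⟨T⟩ = 0.81212.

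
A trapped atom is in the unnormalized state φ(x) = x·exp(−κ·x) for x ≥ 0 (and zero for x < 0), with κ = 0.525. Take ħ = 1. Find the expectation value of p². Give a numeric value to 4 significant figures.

p² φ = −ħ² d²φ/dx²; ⟨p²⟩ = −ħ² ∫ φ*·φ'' dx / ∫|φ|² dx.
Differentiate x·exp(−κ·x) with the product rule; every integrand then reduces to terms xʲ·e^(−2κx) on [0, ∞), with ∫₀^∞ xʲ·e^(−2κx) dx = j!/(2κ)^(j+1).
State is unnormalized: ∫|φ|² dx = 1.7277, and ∫φ*·(−ħ² φ'') dx = 0.47619, so ⟨p²⟩ = 0.47619 / 1.7277.
⟨p²⟩ = 0.27563.

0.2756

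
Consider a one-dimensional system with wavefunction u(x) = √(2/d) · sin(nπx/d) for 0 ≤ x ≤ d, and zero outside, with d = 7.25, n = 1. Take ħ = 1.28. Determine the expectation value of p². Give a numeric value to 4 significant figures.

0.3076

p² u = −ħ² d²u/dx²; ⟨p²⟩ = −ħ² ∫ u*·u'' dx.
d/dx sin(nπx/d) = (nπ/d)·cos(nπx/d) and d²/dx² sin(nπx/d) = −(nπ/d)²·sin(nπx/d); on 0 ≤ x ≤ d, ∫sin²(nπx/d) dx = d/2 and ∫sin(nπx/d)·cos(nπx/d) dx = 0.
⟨p²⟩ = 0.30764.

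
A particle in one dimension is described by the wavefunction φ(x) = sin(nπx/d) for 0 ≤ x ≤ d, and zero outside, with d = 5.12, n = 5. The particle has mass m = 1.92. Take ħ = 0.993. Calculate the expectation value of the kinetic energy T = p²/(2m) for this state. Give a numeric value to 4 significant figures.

T = −(ħ²/2m) d²/dx², so ⟨T⟩ = −(ħ²/2m) ∫ φ*·φ'' dx / ∫|φ|² dx; with m = 1.92.
d/dx sin(nπx/d) = (nπ/d)·cos(nπx/d) and d²/dx² sin(nπx/d) = −(nπ/d)²·sin(nπx/d); on 0 ≤ x ≤ d, ∫sin²(nπx/d) dx = d/2 and ∫sin(nπx/d)·cos(nπx/d) dx = 0.
State is unnormalized: ∫|φ|² dx = 2.5600, and ∫φ*·(−ħ²/2m · φ'') dx = 6.1874, so ⟨T⟩ = 6.1874 / 2.5600.
⟨T⟩ = 2.4169.

2.417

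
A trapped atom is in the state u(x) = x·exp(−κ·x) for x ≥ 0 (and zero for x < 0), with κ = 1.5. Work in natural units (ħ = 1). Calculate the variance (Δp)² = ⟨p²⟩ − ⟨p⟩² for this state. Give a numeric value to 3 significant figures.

2.25

Compute ⟨p⟩ and ⟨p²⟩ separately; (Δp)² = ⟨p²⟩ − ⟨p⟩².
Differentiate x·exp(−κ·x) with the product rule; every integrand then reduces to terms xʲ·e^(−2κx) on [0, ∞), with ∫₀^∞ xʲ·e^(−2κx) dx = j!/(2κ)^(j+1).
Normalization: ∫|u|² dx = 0.074074.
⟨p⟩ = 0.0000 and ⟨p²⟩ = 2.2500.
(Δp)² = 2.2500 − (0.0000)² = 2.2500.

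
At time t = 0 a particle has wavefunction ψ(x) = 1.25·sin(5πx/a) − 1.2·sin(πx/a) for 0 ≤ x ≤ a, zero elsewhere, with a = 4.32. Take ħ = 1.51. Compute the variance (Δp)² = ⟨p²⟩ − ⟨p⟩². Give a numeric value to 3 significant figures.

Compute ⟨p⟩ and ⟨p²⟩ separately; (Δp)² = ⟨p²⟩ − ⟨p⟩².
d²/dx² sin(jπx/a) = −(jπ/a)²·sin(jπx/a); on 0 ≤ x ≤ a, ∫sin²(jπx/a) dx = a/2 and ∫sin(jπx/a)·sin(lπx/a) dx = 0 for j ≠ l, so only diagonal terms survive in ∫|ψ|² and ∫ψ·ψ″; ∫ψ·ψ′ dx = [ψ²/2] between the walls = 0.
Normalization: ∫|ψ|² dx = 6.4854.
⟨p⟩ = 0.0000 and ⟨p²⟩ = 16.266.
(Δp)² = 16.266 − (0.0000)² = 16.266.

16.3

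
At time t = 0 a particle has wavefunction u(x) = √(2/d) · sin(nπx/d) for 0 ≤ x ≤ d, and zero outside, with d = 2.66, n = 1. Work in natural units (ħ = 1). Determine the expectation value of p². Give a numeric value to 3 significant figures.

p² u = −ħ² d²u/dx²; ⟨p²⟩ = −ħ² ∫ u*·u'' dx.
d/dx sin(nπx/d) = (nπ/d)·cos(nπx/d) and d²/dx² sin(nπx/d) = −(nπ/d)²·sin(nπx/d); on 0 ≤ x ≤ d, ∫sin²(nπx/d) dx = d/2 and ∫sin(nπx/d)·cos(nπx/d) dx = 0.
⟨p²⟩ = 1.3949.

1.39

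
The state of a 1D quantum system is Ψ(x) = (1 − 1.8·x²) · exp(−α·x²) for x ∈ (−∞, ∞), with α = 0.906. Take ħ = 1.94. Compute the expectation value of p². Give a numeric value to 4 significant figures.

p² Ψ = −ħ² d²Ψ/dx²; ⟨p²⟩ = −ħ² ∫ Ψ*·Ψ'' dx / ∫|Ψ|² dx.
Expand each integrand as polynomial × e^(−2αx²) and use ∫x^(2j)·e^(−2αx²) dx = (2j−1)!!/(4α)^j · √(π/(2α)), odd powers → 0; here √(π/(2α)) = 1.3167. Differentiate with the product rule, d/dx e^(−αx²) = −2αx·e^(−αx²).
State is unnormalized: ∫|Ψ|² dx = 0.98323, and ∫Ψ*·(−ħ² Ψ'') dx = 16.703, so ⟨p²⟩ = 16.703 / 0.98323.
⟨p²⟩ = 16.988.

16.99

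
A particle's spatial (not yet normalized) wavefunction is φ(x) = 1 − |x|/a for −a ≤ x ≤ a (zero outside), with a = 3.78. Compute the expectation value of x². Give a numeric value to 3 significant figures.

1.43

⟨x²⟩ = ∫ x²·|φ|² dx / ∫|φ|² dx (integrals over the domain).
φ is even, so ∫ over [−a, a] = 2∫₀ᵃ with φ = 1 − x/a there: ∫₀ᵃ (1 − x/a)² dx = a/3, ∫₀ᵃ x²(1 − x/a)² dx = a³/30, ∫₀ᵃ x⁴(1 − x/a)² dx = a⁵/105.
State is unnormalized: ∫|φ|² dx = 2.5200, and ∫φ*·x²·φ dx = 3.6007, so ⟨x²⟩ = 3.6007 / 2.5200.
⟨x²⟩ = 1.4288.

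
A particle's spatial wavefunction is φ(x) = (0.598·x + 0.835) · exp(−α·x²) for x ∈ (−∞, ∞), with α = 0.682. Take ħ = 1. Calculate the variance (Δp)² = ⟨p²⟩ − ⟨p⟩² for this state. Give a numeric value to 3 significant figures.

0.898

Compute ⟨p⟩ and ⟨p²⟩ separately; (Δp)² = ⟨p²⟩ − ⟨p⟩².
Expand each integrand as polynomial × e^(−2αx²) and use ∫x^(2j)·e^(−2αx²) dx = (2j−1)!!/(4α)^j · √(π/(2α)), odd powers → 0; here √(π/(2α)) = 1.5176. Differentiate with the product rule, d/dx e^(−αx²) = −2αx·e^(−αx²).
Normalization: ∫|φ|² dx = 1.2571.
⟨p⟩ = 0.0000 and ⟨p²⟩ = 0.89786.
(Δp)² = 0.89786 − (0.0000)² = 0.89786.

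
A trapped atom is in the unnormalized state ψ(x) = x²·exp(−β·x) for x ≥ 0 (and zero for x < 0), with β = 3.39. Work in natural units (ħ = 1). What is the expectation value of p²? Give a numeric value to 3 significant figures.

3.83

p² ψ = −ħ² d²ψ/dx²; ⟨p²⟩ = −ħ² ∫ ψ*·ψ'' dx / ∫|ψ|² dx.
Differentiate x²·exp(−β·x) with the product rule; every integrand then reduces to terms xʲ·e^(−2βx) on [0, ∞), with ∫₀^∞ xʲ·e^(−2βx) dx = j!/(2β)^(j+1).
State is unnormalized: ∫|ψ|² dx = 0.0016752, and ∫ψ*·(−ħ² ψ'') dx = 0.0064171, so ⟨p²⟩ = 0.0064171 / 0.0016752.
⟨p²⟩ = 3.8307.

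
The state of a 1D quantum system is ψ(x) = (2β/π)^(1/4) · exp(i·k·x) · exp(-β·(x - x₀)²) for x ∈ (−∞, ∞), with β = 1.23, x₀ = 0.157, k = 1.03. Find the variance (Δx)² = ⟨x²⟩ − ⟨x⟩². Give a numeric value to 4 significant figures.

0.2033

Compute ⟨x⟩ and ⟨x²⟩ separately, then (Δx)² = ⟨x²⟩ − ⟨x⟩².
Gaussian moments (u = x − x₀): ∫u^(2j)·e^(−2βu²) du = (2j−1)!!/(4β)^j · √(π/(2β)), odd powers integrate to 0; here √(π/(2β)) = 1.1301.
⟨x⟩ = 0.15700 and ⟨x²⟩ = 0.22790.
(Δx)² = 0.22790 − (0.15700)² = 0.20325.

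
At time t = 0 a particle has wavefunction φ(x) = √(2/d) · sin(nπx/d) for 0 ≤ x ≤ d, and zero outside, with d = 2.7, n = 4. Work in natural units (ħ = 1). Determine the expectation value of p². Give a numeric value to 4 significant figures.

21.66

p² φ = −ħ² d²φ/dx²; ⟨p²⟩ = −ħ² ∫ φ*·φ'' dx.
d/dx sin(nπx/d) = (nπ/d)·cos(nπx/d) and d²/dx² sin(nπx/d) = −(nπ/d)²·sin(nπx/d); on 0 ≤ x ≤ d, ∫sin²(nπx/d) dx = d/2 and ∫sin(nπx/d)·cos(nπx/d) dx = 0.
⟨p²⟩ = 21.662.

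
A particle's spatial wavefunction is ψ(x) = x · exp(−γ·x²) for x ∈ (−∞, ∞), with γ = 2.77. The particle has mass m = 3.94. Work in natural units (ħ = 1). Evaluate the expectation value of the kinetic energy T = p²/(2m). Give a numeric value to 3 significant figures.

T = −(ħ²/2m) d²/dx², so ⟨T⟩ = −(ħ²/2m) ∫ ψ*·ψ'' dx / ∫|ψ|² dx; with m = 3.94.
Expand each integrand as polynomial × e^(−2γx²) and use ∫x^(2j)·e^(−2γx²) dx = (2j−1)!!/(4γ)^j · √(π/(2γ)), odd powers → 0; here √(π/(2γ)) = 0.75304. Differentiate with the product rule, d/dx e^(−γx²) = −2γx·e^(−γx²).
State is unnormalized: ∫|ψ|² dx = 0.067964, and ∫ψ*·(−ħ²/2m · ψ'') dx = 0.071673, so ⟨T⟩ = 0.071673 / 0.067964.
⟨T⟩ = 1.0546.

1.05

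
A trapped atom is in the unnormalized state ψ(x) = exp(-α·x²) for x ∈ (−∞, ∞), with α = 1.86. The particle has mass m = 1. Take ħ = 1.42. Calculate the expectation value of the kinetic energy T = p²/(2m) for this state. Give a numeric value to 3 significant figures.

T = −(ħ²/2m) d²/dx², so ⟨T⟩ = −(ħ²/2m) ∫ ψ*·ψ'' dx / ∫|ψ|² dx; with m = 1.
Gaussian moments: ∫x^(2j)·e^(−2αx²) dx = (2j−1)!!/(4α)^j · √(π/(2α)), odd powers integrate to 0; here √(π/(2α)) = 0.91897. Derivatives: d/dx e^(−αx²) = −2αx·e^(−αx²), d²/dx² e^(−αx²) = (4α²x² − 2α)·e^(−αx²).
State is unnormalized: ∫|ψ|² dx = 0.91897, and ∫ψ*·(−ħ²/2m · ψ'') dx = 1.7233, so ⟨T⟩ = 1.7233 / 0.91897.
⟨T⟩ = 1.8753.

1.88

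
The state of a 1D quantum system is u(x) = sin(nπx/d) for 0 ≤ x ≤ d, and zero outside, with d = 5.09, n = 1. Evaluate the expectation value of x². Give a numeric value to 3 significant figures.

7.32

⟨x²⟩ = ∫ x²·|u|² dx / ∫|u|² dx (integrals over the domain).
With sin²θ = (1 − cos2θ)/2 on 0 ≤ x ≤ d: ∫sin²(nπx/d) dx = d/2, ∫x·sin²(nπx/d) dx = d²/4, ∫x²·sin²(nπx/d) dx = d³·(1/6 − 1/(4n²π²)); higher powers xᵏ the same way, integrating xᵏ·cos(2nπx/d) by parts.
State is unnormalized: ∫|u|² dx = 2.5450, and ∫u*·x²·u dx = 18.638, so ⟨x²⟩ = 18.638 / 2.5450.
⟨x²⟩ = 7.3235.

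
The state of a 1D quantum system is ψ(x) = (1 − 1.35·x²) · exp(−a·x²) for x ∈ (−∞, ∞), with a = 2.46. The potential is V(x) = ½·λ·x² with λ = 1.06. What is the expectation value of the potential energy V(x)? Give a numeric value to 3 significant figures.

⟨V⟩ = ∫ V(x)·|ψ|² dx / ∫|ψ|² dx.
Expand each integrand as polynomial × e^(−2ax²) and use ∫x^(2j)·e^(−2ax²) dx = (2j−1)!!/(4a)^j · √(π/(2a)), odd powers → 0; here √(π/(2a)) = 0.79908.
State is unnormalized: ∫|ψ|² dx = 0.62495, and ∫ψ*·V(x)·ψ dx = 0.019763, so ⟨V⟩ = 0.019763 / 0.62495.
⟨V⟩ = 0.031623.

0.0316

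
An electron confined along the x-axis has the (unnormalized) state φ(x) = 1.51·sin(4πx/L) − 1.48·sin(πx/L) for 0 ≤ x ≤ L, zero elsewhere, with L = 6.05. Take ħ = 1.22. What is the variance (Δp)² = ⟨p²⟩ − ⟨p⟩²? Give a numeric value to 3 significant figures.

Compute ⟨p⟩ and ⟨p²⟩ separately; (Δp)² = ⟨p²⟩ − ⟨p⟩².
d²/dx² sin(jπx/L) = −(jπ/L)²·sin(jπx/L); on 0 ≤ x ≤ L, ∫sin²(jπx/L) dx = L/2 and ∫sin(jπx/L)·sin(lπx/L) dx = 0 for j ≠ l, so only diagonal terms survive in ∫|φ|² and ∫φ·φ″; ∫φ·φ′ dx = [φ²/2] between the walls = 0.
Normalization: ∫|φ|² dx = 13.523.
⟨p⟩ = 0.0000 and ⟨p²⟩ = 3.4718.
(Δp)² = 3.4718 − (0.0000)² = 3.4718.

3.47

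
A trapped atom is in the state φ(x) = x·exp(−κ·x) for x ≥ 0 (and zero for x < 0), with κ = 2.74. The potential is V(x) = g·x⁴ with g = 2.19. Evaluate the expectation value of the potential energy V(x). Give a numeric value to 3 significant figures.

0.874

⟨V⟩ = ∫ V(x)·|φ|² dx / ∫|φ|² dx.
Every integrand reduces to terms xʲ·e^(−2κx) on [0, ∞); use ∫₀^∞ xʲ·e^(−2κx) dx = j!/(2κ)^(j+1).
State is unnormalized: ∫|φ|² dx = 0.012153, and ∫φ*·V(x)·φ dx = 0.010625, so ⟨V⟩ = 0.010625 / 0.012153.
⟨V⟩ = 0.87423.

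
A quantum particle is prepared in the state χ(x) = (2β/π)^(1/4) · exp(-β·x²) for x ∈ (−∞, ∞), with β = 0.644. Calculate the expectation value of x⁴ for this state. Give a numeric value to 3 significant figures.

⟨x⁴⟩ = ∫ x⁴·|χ|² dx (integrals over the domain).
Gaussian moments: ∫x^(2j)·e^(−2βx²) dx = (2j−1)!!/(4β)^j · √(π/(2β)), odd powers integrate to 0; here √(π/(2β)) = 1.5618.
⟨x⁴⟩ = 0.45209.

0.452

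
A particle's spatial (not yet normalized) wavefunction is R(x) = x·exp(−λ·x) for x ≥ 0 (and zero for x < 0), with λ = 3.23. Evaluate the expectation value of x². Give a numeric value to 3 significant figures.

⟨x²⟩ = ∫ x²·|R|² dx / ∫|R|² dx (integrals over the domain).
Every integrand reduces to terms xʲ·e^(−2λx) on [0, ∞); use ∫₀^∞ xʲ·e^(−2λx) dx = j!/(2λ)^(j+1).
State is unnormalized: ∫|R|² dx = 0.0074188, and ∫R*·x²·R dx = 0.0021333, so ⟨x²⟩ = 0.0021333 / 0.0074188.
⟨x²⟩ = 0.28755.

0.288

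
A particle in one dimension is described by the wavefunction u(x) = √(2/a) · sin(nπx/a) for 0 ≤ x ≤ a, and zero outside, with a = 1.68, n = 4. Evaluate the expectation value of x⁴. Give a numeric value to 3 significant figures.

1.54

⟨x⁴⟩ = ∫ x⁴·|u|² dx (integrals over the domain).
With sin²θ = (1 − cos2θ)/2 on 0 ≤ x ≤ a: ∫sin²(nπx/a) dx = a/2, ∫x·sin²(nπx/a) dx = a²/4, ∫x²·sin²(nπx/a) dx = a³·(1/6 − 1/(4n²π²)); higher powers xᵏ the same way, integrating xᵏ·cos(2nπx/a) by parts.
⟨x⁴⟩ = 1.5432.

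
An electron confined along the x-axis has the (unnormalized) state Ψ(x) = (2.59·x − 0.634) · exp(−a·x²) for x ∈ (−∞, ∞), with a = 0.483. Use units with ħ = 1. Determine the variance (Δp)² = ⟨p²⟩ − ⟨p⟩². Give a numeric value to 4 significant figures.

Compute ⟨p⟩ and ⟨p²⟩ separately; (Δp)² = ⟨p²⟩ − ⟨p⟩².
Expand each integrand as polynomial × e^(−2ax²) and use ∫x^(2j)·e^(−2ax²) dx = (2j−1)!!/(4a)^j · √(π/(2a)), odd powers → 0; here √(π/(2a)) = 1.8034. Differentiate with the product rule, d/dx e^(−ax²) = −2ax·e^(−ax²).
Normalization: ∫|Ψ|² dx = 6.9864.
⟨p⟩ = 0.0000 and ⟨p²⟩ = 1.3488.
(Δp)² = 1.3488 − (0.0000)² = 1.3488.

1.349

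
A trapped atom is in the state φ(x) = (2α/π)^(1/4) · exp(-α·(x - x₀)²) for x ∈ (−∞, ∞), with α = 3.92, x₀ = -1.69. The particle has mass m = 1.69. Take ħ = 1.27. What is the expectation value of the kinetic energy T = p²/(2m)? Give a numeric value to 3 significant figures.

1.87

T = −(ħ²/2m) d²/dx², so ⟨T⟩ = −(ħ²/2m) ∫ φ*·φ'' dx; with m = 1.69.
Gaussian moments (u = x − x₀): ∫u^(2j)·e^(−2αu²) du = (2j−1)!!/(4α)^j · √(π/(2α)), odd powers integrate to 0; here √(π/(2α)) = 0.63302. Derivatives: d/dx e^(−αu²) = −2αu·e^(−αu²), d²/dx² e^(−αu²) = (4α²u² − 2α)·e^(−αu²).
⟨T⟩ = 1.8706.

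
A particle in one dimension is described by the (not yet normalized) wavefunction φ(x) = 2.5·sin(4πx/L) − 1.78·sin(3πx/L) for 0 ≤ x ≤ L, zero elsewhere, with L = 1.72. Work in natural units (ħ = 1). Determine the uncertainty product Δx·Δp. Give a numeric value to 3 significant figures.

2.44

Δx = √(⟨x²⟩−⟨x⟩²), Δp = √(⟨p²⟩−⟨p⟩²).
On 0 ≤ x ≤ L (j ≠ l): ∫sin²(jπx/L) dx = L/2, ∫sin(jπx/L)·sin(lπx/L) dx = 0; diagonal moments ∫x·sin²(jπx/L) dx = L²/4, ∫x²·sin²(jπx/L) dx = L³·(1/6 − 1/(4j²π²)); cross terms ∫x·sin(jπx/L)·sin(lπx/L) dx = 0 for j + l even and −4jlL²/(π²(j² − l²)²) for j + l odd, ∫x²·sin(jπx/L)·sin(lπx/L) dx = (−1)^(j+l)·4jlL³/(π²(j² − l²)²); higher powers the same way via product-to-sum and parts. d²/dx² sin(jπx/L) = −(jπ/L)²·sin(jπx/L); on 0 ≤ x ≤ L, ∫sin²(jπx/L) dx = L/2 and ∫sin(jπx/L)·sin(lπx/L) dx = 0 for j ≠ l, so only diagonal terms survive in ∫|φ|² and ∫φ·φ″; ∫φ·φ′ dx = [φ²/2] between the walls = 0.
Normalization: ∫|φ|² dx = 8.0998.
⟨x⟩ = 1.1826, ⟨x²⟩ = 1.5293 ⇒ Δx = 0.36141.
⟨p⟩ = 0.0000, ⟨p²⟩ = 45.522 ⇒ Δp = 6.7470.
Δx·Δp = 2.4385.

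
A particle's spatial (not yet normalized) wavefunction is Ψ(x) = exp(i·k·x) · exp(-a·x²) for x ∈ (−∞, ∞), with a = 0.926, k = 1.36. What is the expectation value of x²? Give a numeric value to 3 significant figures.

0.270

⟨x²⟩ = ∫ x²·|Ψ|² dx / ∫|Ψ|² dx (integrals over the domain).
Gaussian moments: ∫x^(2j)·e^(−2ax²) dx = (2j−1)!!/(4a)^j · √(π/(2a)), odd powers integrate to 0; here √(π/(2a)) = 1.3024.
State is unnormalized: ∫|Ψ|² dx = 1.3024, and ∫Ψ*·x²·Ψ dx = 0.35163, so ⟨x²⟩ = 0.35163 / 1.3024.
⟨x²⟩ = 0.26998.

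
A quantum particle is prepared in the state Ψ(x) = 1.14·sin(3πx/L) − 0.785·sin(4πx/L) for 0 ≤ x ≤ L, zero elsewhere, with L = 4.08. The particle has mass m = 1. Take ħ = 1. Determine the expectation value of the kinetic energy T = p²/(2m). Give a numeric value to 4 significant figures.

3.336

T = −(ħ²/2m) d²/dx², so ⟨T⟩ = −(ħ²/2m) ∫ Ψ*·Ψ'' dx / ∫|Ψ|² dx; with m = 1.
d²/dx² sin(jπx/L) = −(jπ/L)²·sin(jπx/L); on 0 ≤ x ≤ L, ∫sin²(jπx/L) dx = L/2 and ∫sin(jπx/L)·sin(lπx/L) dx = 0 for j ≠ l, so only diagonal terms survive in ∫|Ψ|² and ∫Ψ·Ψ″; ∫Ψ·Ψ′ dx = [Ψ²/2] between the walls = 0.
State is unnormalized: ∫|Ψ|² dx = 3.9083, and ∫Ψ*·(−ħ²/2m · Ψ'') dx = 13.036, so ⟨T⟩ = 13.036 / 3.9083.
⟨T⟩ = 3.3355.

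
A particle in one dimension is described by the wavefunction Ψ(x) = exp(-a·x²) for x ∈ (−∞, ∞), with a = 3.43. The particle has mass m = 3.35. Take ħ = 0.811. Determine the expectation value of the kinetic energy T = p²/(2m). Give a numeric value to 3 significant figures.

T = −(ħ²/2m) d²/dx², so ⟨T⟩ = −(ħ²/2m) ∫ Ψ*·Ψ'' dx / ∫|Ψ|² dx; with m = 3.35.
Gaussian moments: ∫x^(2j)·e^(−2ax²) dx = (2j−1)!!/(4a)^j · √(π/(2a)), odd powers integrate to 0; here √(π/(2a)) = 0.67673. Derivatives: d/dx e^(−ax²) = −2ax·e^(−ax²), d²/dx² e^(−ax²) = (4a²x² − 2a)·e^(−ax²).
State is unnormalized: ∫|Ψ|² dx = 0.67673, and ∫Ψ*·(−ħ²/2m · Ψ'') dx = 0.22786, so ⟨T⟩ = 0.22786 / 0.67673.
⟨T⟩ = 0.33671.

0.337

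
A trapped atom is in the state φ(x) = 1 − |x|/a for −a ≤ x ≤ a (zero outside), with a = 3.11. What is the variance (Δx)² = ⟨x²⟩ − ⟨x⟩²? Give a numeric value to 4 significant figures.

Compute ⟨x⟩ and ⟨x²⟩ separately, then (Δx)² = ⟨x²⟩ − ⟨x⟩².
φ is even, so ∫ over [−a, a] = 2∫₀ᵃ with φ = 1 − x/a there: ∫₀ᵃ (1 − x/a)² dx = a/3, ∫₀ᵃ x²(1 − x/a)² dx = a³/30, ∫₀ᵃ x⁴(1 − x/a)² dx = a⁵/105.
Normalization: ∫|φ|² dx = 2.0733.
⟨x⟩ = 0.0000 and ⟨x²⟩ = 0.96721.
(Δx)² = 0.96721 − (0.0000)² = 0.96721.

0.9672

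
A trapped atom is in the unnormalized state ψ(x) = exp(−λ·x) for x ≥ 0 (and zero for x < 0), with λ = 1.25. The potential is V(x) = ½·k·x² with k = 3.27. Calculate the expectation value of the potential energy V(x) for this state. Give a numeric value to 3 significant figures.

⟨V⟩ = ∫ V(x)·|ψ|² dx / ∫|ψ|² dx.
Every integrand reduces to terms xʲ·e^(−2λx) on [0, ∞); use ∫₀^∞ xʲ·e^(−2λx) dx = j!/(2λ)^(j+1).
State is unnormalized: ∫|ψ|² dx = 0.40000, and ∫ψ*·V(x)·ψ dx = 0.20928, so ⟨V⟩ = 0.20928 / 0.40000.
⟨V⟩ = 0.52320.

0.523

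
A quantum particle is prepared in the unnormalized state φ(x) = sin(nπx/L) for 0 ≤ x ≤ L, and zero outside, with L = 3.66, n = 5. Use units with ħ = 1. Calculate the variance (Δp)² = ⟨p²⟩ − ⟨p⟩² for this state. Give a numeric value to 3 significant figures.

Compute ⟨p⟩ and ⟨p²⟩ separately; (Δp)² = ⟨p²⟩ − ⟨p⟩².
d/dx sin(nπx/L) = (nπ/L)·cos(nπx/L) and d²/dx² sin(nπx/L) = −(nπ/L)²·sin(nπx/L); on 0 ≤ x ≤ L, ∫sin²(nπx/L) dx = L/2 and ∫sin(nπx/L)·cos(nπx/L) dx = 0.
Normalization: ∫|φ|² dx = 1.8300.
⟨p⟩ = 0.0000 and ⟨p²⟩ = 18.419.
(Δp)² = 18.419 − (0.0000)² = 18.419.

18.4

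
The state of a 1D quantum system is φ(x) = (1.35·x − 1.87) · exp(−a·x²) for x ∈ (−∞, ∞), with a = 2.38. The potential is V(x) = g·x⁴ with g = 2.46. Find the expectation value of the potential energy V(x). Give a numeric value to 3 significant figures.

0.0983

⟨V⟩ = ∫ V(x)·|φ|² dx / ∫|φ|² dx.
Expand each integrand as polynomial × e^(−2ax²) and use ∫x^(2j)·e^(−2ax²) dx = (2j−1)!!/(4a)^j · √(π/(2a)), odd powers → 0; here √(π/(2a)) = 0.81240.
State is unnormalized: ∫|φ|² dx = 2.9964, and ∫φ*·V(x)·φ dx = 0.29465, so ⟨V⟩ = 0.29465 / 2.9964.
⟨V⟩ = 0.098336.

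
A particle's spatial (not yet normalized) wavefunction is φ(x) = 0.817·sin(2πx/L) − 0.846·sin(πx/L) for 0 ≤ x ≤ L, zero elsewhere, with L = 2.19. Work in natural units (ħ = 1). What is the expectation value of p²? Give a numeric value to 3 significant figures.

p² φ = −ħ² d²φ/dx²; ⟨p²⟩ = −ħ² ∫ φ*·φ'' dx / ∫|φ|² dx.
d²/dx² sin(jπx/L) = −(jπ/L)²·sin(jπx/L); on 0 ≤ x ≤ L, ∫sin²(jπx/L) dx = L/2 and ∫sin(jπx/L)·sin(lπx/L) dx = 0 for j ≠ l, so only diagonal terms survive in ∫|φ|² and ∫φ·φ″; ∫φ·φ′ dx = [φ²/2] between the walls = 0.
State is unnormalized: ∫|φ|² dx = 1.5146, and ∫φ*·(−ħ² φ'') dx = 7.6291, so ⟨p²⟩ = 7.6291 / 1.5146.
⟨p²⟩ = 5.0370.

5.04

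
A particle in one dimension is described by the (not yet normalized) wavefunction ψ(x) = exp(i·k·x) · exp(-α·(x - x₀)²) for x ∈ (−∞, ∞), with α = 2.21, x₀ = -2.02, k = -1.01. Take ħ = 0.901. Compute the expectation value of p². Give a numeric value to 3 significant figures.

2.62

p² ψ = −ħ² d²ψ/dx²; ⟨p²⟩ = −ħ² ∫ ψ*·ψ'' dx / ∫|ψ|² dx.
Gaussian moments (u = x − x₀): ∫u^(2j)·e^(−2αu²) du = (2j−1)!!/(4α)^j · √(π/(2α)), odd powers integrate to 0; here √(π/(2α)) = 0.84307. Derivatives: ψ′ = (ik − 2αu)·ψ, ψ″ = ((ik − 2αu)² − 2α)·ψ; the odd-in-u pieces drop out.
State is unnormalized: ∫|ψ|² dx = 0.84307, and ∫ψ*·(−ħ² ψ'') dx = 2.2107, so ⟨p²⟩ = 2.2107 / 0.84307.
⟨p²⟩ = 2.6222.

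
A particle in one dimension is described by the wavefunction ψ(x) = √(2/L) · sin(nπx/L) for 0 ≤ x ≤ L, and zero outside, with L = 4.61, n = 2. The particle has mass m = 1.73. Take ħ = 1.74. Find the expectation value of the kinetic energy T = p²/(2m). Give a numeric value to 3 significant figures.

1.63

T = −(ħ²/2m) d²/dx², so ⟨T⟩ = −(ħ²/2m) ∫ ψ*·ψ'' dx; with m = 1.73.
d/dx sin(nπx/L) = (nπ/L)·cos(nπx/L) and d²/dx² sin(nπx/L) = −(nπ/L)²·sin(nπx/L); on 0 ≤ x ≤ L, ∫sin²(nπx/L) dx = L/2 and ∫sin(nπx/L)·cos(nπx/L) dx = 0.
⟨T⟩ = 1.6255.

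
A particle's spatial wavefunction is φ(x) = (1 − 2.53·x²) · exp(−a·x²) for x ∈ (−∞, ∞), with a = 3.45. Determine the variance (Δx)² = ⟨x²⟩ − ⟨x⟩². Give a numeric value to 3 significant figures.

Compute ⟨x⟩ and ⟨x²⟩ separately, then (Δx)² = ⟨x²⟩ − ⟨x⟩².
Expand each integrand as polynomial × e^(−2ax²) and use ∫x^(2j)·e^(−2ax²) dx = (2j−1)!!/(4a)^j · √(π/(2a)), odd powers → 0; here √(π/(2a)) = 0.67476.
Normalization: ∫|φ|² dx = 0.49539.
⟨x⟩ = 0.0000 and ⟨x²⟩ = 0.039892.
(Δx)² = 0.039892 − (0.0000)² = 0.039892.

0.0399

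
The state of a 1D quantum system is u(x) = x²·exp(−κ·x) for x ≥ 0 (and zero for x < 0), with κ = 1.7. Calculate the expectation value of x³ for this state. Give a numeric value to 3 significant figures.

5.34

⟨x³⟩ = ∫ x³·|u|² dx / ∫|u|² dx (integrals over the domain).
Every integrand reduces to terms xʲ·e^(−2κx) on [0, ∞); use ∫₀^∞ xʲ·e^(−2κx) dx = j!/(2κ)^(j+1).
State is unnormalized: ∫|u|² dx = 0.052822, and ∫u*·x³·u dx = 0.28223, so ⟨x³⟩ = 0.28223 / 0.052822.
⟨x³⟩ = 5.3430.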